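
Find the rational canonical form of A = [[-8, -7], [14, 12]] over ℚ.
The invariant factors of A (the non-unit diagonal entries of the Smith normal form of xI - A over ℚ[x]) are x^2 - 4x + 2, each dividing the next. The characteristic polynomial is their product, x^2 - 4x + 2.

The rational canonical form is the block-diagonal matrix of companion matrices C(f_i):
R = [[0, -2], [1, 4]].

Note the characteristic polynomial does not split into linear factors over ℚ, so A has no Jordan form over ℚ; the rational canonical form exists over any field.

R = [[0, -2], [1, 4]]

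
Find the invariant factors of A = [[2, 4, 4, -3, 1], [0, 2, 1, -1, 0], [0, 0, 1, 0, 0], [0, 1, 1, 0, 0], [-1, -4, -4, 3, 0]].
x - 1, x - 1, (x - 1)^3

The Jordan structure of A has elementary divisors (x - 1)^3, (x - 1), (x - 1). Arranging the block sizes at each eigenvalue in decreasing order and taking row products gives the invariant factors.

Invariant factors (smallest first, each dividing the next): x - 1, x - 1, (x - 1)^3.

Check: the last factor (x - 1)^3 is the minimal polynomial, and the product (x - 1)^5 is the characteristic polynomial.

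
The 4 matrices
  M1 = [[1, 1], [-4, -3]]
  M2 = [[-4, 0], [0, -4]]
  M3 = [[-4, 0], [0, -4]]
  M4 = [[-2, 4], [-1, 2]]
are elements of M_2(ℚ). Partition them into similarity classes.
3 classes: {M1}, {M2, M3}, {M4}

Characteristic polynomials: χ_{M1} = (x + 1)^2, χ_{M2} = (x + 4)^2, χ_{M3} = (x + 4)^2, χ_{M4} = x^2.

{M1}: invariant factors (x + 1)^2.

{M2, M3}: invariant factors x + 4, x + 4.

{M4}: invariant factors x^2.

Matrices are similar if and only if their invariant-factor lists agree; the partition into similarity classes is {M1}, {M2, M3}, {M4}.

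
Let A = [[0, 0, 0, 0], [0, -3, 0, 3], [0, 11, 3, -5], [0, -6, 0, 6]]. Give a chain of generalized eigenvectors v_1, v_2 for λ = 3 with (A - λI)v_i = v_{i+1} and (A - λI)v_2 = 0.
We seek v_1 ∈ ker((A - 3I)^2) \ ker(A - 3I), then set v_{i+1} = (A - 3I) v_i.

One such chain is v_1 = [[0, 1, -3, 2]]^T, v_2 = [[0, 0, 1, 0]]^T. Check: (A - 3I) v_2 = [[0, 0, 0, 0]]^T = 0.

v_1 = [[0, 1, -3, 2]]^T, v_2 = [[0, 0, 1, 0]]^T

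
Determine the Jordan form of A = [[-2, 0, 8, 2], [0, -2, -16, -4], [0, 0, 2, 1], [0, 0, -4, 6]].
The characteristic polynomial is det(xI - A) = (x - 4)^2(x + 2)^2, so the eigenvalues are -2 (algebraic multiplicity 2), 4 (algebraic multiplicity 2).

For λ = -2: rank(A + 2I) = 2. The eigenspace has dimension 4 - 2 = 2, so there are 2 Jordan blocks; the rank sequence gives block sizes [1, 1].

For λ = 4: rank(A - 4I) = 3, rank((A - 4I)^2) = 2. The eigenspace has dimension 4 - 3 = 1, so there is 1 Jordan block; the rank sequence gives block sizes [2].

Assembling the blocks gives the Jordan form J above.

J = [[-2, 0, 0, 0], [0, -2, 0, 0], [0, 0, 4, 1], [0, 0, 0, 4]]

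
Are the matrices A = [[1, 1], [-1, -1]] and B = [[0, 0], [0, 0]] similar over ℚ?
Both have characteristic polynomial x^2, but the minimal polynomial of A is x^2 while the minimal polynomial of B is x. The minimal polynomial is a similarity invariant, so A and B are not similar.

No.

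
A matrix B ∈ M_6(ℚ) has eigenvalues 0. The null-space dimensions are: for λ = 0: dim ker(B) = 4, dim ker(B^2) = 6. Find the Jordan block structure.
Jordan blocks: (0, 2), (0, 2), (0, 1), (0, 1)

λ = 0: successive nullity increments [4, 2] count blocks of size ≥ k; block sizes are [2, 2, 1, 1].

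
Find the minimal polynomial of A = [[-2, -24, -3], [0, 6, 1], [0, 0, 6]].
The characteristic polynomial factors as (x - 6)^2(x + 2). The minimal polynomial is ∏(x - λ)^{k_λ} where k_λ is the size of the largest Jordan block at λ.

For λ = -2: rank(A + 2I) = 2, and the largest Jordan block has size 1 (the smallest k with rank((A + 2I)^k) = rank((A + 2I)^(k+1))).
For λ = 6: rank(A - 6I) = 2, and the largest Jordan block has size 2 (the smallest k with rank((A - 6I)^k) = rank((A - 6I)^(k+1))).

So m_A(x) = (x - 6)^2(x + 2).

m_A(x) = (x - 6)^2(x + 2)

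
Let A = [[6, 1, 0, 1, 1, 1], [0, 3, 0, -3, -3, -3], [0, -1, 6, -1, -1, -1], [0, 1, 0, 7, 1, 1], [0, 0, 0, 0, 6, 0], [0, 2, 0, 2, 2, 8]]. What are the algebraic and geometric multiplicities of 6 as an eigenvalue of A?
The characteristic polynomial is (x - 6)^6, so the factor x - 6 appears with exponent 6: the algebraic multiplicity is 6.

rank(A - 6I) = 1, so the eigenspace has dimension 6 - 1 = 5: the geometric multiplicity is 5.

Since 5 < 6, A is not diagonalizable.

algebraic multiplicity 6, geometric multiplicity 5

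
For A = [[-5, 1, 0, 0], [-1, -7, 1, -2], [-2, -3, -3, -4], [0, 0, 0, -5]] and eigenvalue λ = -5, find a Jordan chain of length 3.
We seek v_1 ∈ ker((A + 5I)^3) \ ker((A + 5I)^2), then set v_{i+1} = (A + 5I) v_i.

One such chain is v_1 = [[0, 0, 1, 0]]^T, v_2 = [[0, 1, 2, 0]]^T, v_3 = [[1, 0, 1, 0]]^T. Check: (A + 5I) v_3 = [[0, 0, 0, 0]]^T = 0.

v_1 = [[0, 0, 1, 0]]^T, v_2 = [[0, 1, 2, 0]]^T, v_3 = [[1, 0, 1, 0]]^T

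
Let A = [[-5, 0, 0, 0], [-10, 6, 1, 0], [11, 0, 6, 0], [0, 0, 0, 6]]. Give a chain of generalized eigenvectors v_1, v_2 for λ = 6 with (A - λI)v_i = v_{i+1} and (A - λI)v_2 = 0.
We seek v_1 ∈ ker((A - 6I)^2) \ ker(A - 6I), then set v_{i+1} = (A - 6I) v_i.

One such chain is v_1 = [[0, 0, 1, 0]]^T, v_2 = [[0, 1, 0, 0]]^T. Check: (A - 6I) v_2 = [[0, 0, 0, 0]]^T = 0.

v_1 = [[0, 0, 1, 0]]^T, v_2 = [[0, 1, 0, 0]]^T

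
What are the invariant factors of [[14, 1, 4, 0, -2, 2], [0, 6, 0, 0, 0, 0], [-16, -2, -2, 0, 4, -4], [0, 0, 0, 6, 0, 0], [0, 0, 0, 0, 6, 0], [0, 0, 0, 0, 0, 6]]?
The Jordan structure of A has elementary divisors (x - 6)^2, (x - 6), (x - 6), (x - 6), (x - 6). Arranging the block sizes at each eigenvalue in decreasing order and taking row products gives the invariant factors.

Invariant factors (smallest first, each dividing the next): x - 6, x - 6, x - 6, x - 6, (x - 6)^2.

Check: the last factor (x - 6)^2 is the minimal polynomial, and the product (x - 6)^6 is the characteristic polynomial.

x - 6, x - 6, x - 6, x - 6, (x - 6)^2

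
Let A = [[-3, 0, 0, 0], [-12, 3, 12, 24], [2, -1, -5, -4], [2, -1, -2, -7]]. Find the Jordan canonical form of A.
The characteristic polynomial is det(xI - A) = (x + 3)^4, so the eigenvalues are -3 (algebraic multiplicity 4).

For λ = -3: rank(A + 3I) = 1, rank((A + 3I)^2) = 0. The eigenspace has dimension 4 - 1 = 3, so there are 3 Jordan blocks; the rank sequence gives block sizes [2, 1, 1].

Assembling the blocks gives the Jordan form J above.

J = [[-3, 1, 0, 0], [0, -3, 0, 0], [0, 0, -3, 0], [0, 0, 0, -3]]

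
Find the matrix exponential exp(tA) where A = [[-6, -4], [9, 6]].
e^{tA} = [[1 - 6*t, -4*t], [9*t, 6*t + 1]]

A has Jordan form J = [[0, 1], [0, 0]] with A = PJP^{-1}, so e^{tA} = P e^{tJ} P^{-1}.

For a Jordan block J_k(λ), e^{tJ_k(λ)} = e^{λt} · (I + tN + t^2 N^2/2! + ... + t^{k-1} N^{k-1}/(k-1)!) where N is the nilpotent superdiagonal part.

Assembling the blocks and conjugating back gives the entries of e^{tA} as shown above.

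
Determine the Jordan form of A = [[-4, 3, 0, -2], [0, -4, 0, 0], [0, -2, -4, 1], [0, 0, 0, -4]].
The characteristic polynomial is det(xI - A) = (x + 4)^4, so the eigenvalues are -4 (algebraic multiplicity 4).

For λ = -4: rank(A + 4I) = 2, rank((A + 4I)^2) = 0. The eigenspace has dimension 4 - 2 = 2, so there are 2 Jordan blocks; the rank sequence gives block sizes [2, 2].

Assembling the blocks gives the Jordan form J above.

J = [[-4, 1, 0, 0], [0, -4, 0, 0], [0, 0, -4, 1], [0, 0, 0, -4]]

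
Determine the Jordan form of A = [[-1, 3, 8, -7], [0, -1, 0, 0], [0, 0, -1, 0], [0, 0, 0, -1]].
The characteristic polynomial is det(xI - A) = (x + 1)^4, so the eigenvalues are -1 (algebraic multiplicity 4).

For λ = -1: rank(A + I) = 1, rank((A + I)^2) = 0. The eigenspace has dimension 4 - 1 = 3, so there are 3 Jordan blocks; the rank sequence gives block sizes [2, 1, 1].

Assembling the blocks gives the Jordan form J above.

J = [[-1, 1, 0, 0], [0, -1, 0, 0], [0, 0, -1, 0], [0, 0, 0, -1]]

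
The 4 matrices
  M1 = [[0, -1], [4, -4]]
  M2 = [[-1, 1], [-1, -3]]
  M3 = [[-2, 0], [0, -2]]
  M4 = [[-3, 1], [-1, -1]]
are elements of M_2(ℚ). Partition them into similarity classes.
Characteristic polynomials: χ_{M1} = (x + 2)^2, χ_{M2} = (x + 2)^2, χ_{M3} = (x + 2)^2, χ_{M4} = (x + 2)^2.

{M1, M2, M4}: invariant factors (x + 2)^2.

{M3}: invariant factors x + 2, x + 2.

Matrices are similar if and only if their invariant-factor lists agree; the partition into similarity classes is {M1, M2, M4}, {M3}.

2 classes: {M1, M2, M4}, {M3}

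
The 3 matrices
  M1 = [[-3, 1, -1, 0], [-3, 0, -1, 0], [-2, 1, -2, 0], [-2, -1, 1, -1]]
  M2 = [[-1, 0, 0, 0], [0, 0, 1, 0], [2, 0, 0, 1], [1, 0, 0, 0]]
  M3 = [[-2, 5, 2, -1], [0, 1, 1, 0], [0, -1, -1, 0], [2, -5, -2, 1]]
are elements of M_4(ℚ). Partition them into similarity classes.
3 classes: {M1}, {M2}, {M3}

Characteristic polynomials: χ_{M1} = (x + 1)^2(x + 2)^2, χ_{M2} = x^3(x + 1), χ_{M3} = x^3(x + 1).

{M1}: invariant factors x + 1, (x + 1)(x + 2)^2.

{M2}: invariant factors x^3(x + 1).

{M3}: invariant factors x, x^2(x + 1).

Matrices are similar if and only if their invariant-factor lists agree; the partition into similarity classes is {M1}, {M2}, {M3}.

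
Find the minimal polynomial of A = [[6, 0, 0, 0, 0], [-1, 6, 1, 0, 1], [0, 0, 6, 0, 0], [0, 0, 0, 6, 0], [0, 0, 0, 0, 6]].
m_A(x) = (x - 6)^2

The characteristic polynomial factors as (x - 6)^5. The minimal polynomial is ∏(x - λ)^{k_λ} where k_λ is the size of the largest Jordan block at λ.

For λ = 6: rank(A - 6I) = 1, and the largest Jordan block has size 2 (the smallest k with rank((A - 6I)^k) = rank((A - 6I)^(k+1))).

So m_A(x) = (x - 6)^2.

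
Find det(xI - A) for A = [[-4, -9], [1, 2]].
χ_A(x) = (x + 1)^2

xI - A = [[x + 4, 9], [-1, x - 2]].

Expanding det(xI - A) along the first row:
det(xI - A) = + (x + 4)·det([[x - 2]]) - (9)·det([[-1]]).

Evaluating gives χ_A(x) = x^2 + 2x + 1 = (x + 1)^2.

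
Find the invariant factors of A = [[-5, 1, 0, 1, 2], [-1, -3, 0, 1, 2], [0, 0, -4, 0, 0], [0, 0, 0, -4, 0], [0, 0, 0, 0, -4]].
The Jordan structure of A has elementary divisors (x + 4)^2, (x + 4), (x + 4), (x + 4). Arranging the block sizes at each eigenvalue in decreasing order and taking row products gives the invariant factors.

Invariant factors (smallest first, each dividing the next): x + 4, x + 4, x + 4, (x + 4)^2.

Check: the last factor (x + 4)^2 is the minimal polynomial, and the product (x + 4)^5 is the characteristic polynomial.

x + 4, x + 4, x + 4, (x + 4)^2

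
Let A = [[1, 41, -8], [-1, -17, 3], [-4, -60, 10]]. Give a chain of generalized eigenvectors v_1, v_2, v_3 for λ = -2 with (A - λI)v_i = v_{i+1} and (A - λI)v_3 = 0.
v_1 = [[0, 0, 1]]^T, v_2 = [[-8, 3, 12]]^T, v_3 = [[3, -1, -4]]^T

We seek v_1 ∈ ker((A + 2I)^3) \ ker((A + 2I)^2), then set v_{i+1} = (A + 2I) v_i.

One such chain is v_1 = [[0, 0, 1]]^T, v_2 = [[-8, 3, 12]]^T, v_3 = [[3, -1, -4]]^T. Check: (A + 2I) v_3 = [[0, 0, 0]]^T = 0.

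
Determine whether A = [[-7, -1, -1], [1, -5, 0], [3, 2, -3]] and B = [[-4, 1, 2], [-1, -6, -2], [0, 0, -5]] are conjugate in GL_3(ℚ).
No.

Both have characteristic polynomial (x + 5)^3, but the minimal polynomial of A is (x + 5)^3 while the minimal polynomial of B is (x + 5)^2. The minimal polynomial is a similarity invariant, so A and B are not similar.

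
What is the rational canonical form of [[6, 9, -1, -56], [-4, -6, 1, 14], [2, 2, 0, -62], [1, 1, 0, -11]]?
The invariant factors of A (the non-unit diagonal entries of the Smith normal form of xI - A over ℚ[x]) are (x + 2)^3(x + 5), each dividing the next. The characteristic polynomial is their product, (x + 2)^3(x + 5).

The rational canonical form is the block-diagonal matrix of companion matrices C(f_i):
R = [[0, 0, 0, -40], [1, 0, 0, -68], [0, 1, 0, -42], [0, 0, 1, -11]].

R = [[0, 0, 0, -40], [1, 0, 0, -68], [0, 1, 0, -42], [0, 0, 1, -11]]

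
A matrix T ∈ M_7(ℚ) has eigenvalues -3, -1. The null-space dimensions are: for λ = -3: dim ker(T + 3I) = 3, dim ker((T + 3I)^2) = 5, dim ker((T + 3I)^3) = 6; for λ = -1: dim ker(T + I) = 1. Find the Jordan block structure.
λ = -3: successive nullity increments [3, 2, 1] count blocks of size ≥ k; block sizes are [3, 2, 1].
λ = -1: successive nullity increments [1] count blocks of size ≥ k; block sizes are [1].

Jordan blocks: (-3, 3), (-3, 2), (-3, 1), (-1, 1)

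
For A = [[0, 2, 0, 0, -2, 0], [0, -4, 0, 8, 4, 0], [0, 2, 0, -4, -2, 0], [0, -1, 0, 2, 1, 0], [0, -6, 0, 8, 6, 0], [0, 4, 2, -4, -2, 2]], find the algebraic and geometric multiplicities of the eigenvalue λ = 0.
algebraic multiplicity 3, geometric multiplicity 3

The characteristic polynomial is x^3(x - 2)^3, so the factor x appears with exponent 3: the algebraic multiplicity is 3.

rank(A) = 3, so the eigenspace has dimension 6 - 3 = 3: the geometric multiplicity is 3.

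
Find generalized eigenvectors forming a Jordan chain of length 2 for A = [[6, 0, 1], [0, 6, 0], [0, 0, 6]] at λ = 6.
We seek v_1 ∈ ker((A - 6I)^2) \ ker(A - 6I), then set v_{i+1} = (A - 6I) v_i.

One such chain is v_1 = [[2, -2, 1]]^T, v_2 = [[1, 0, 0]]^T. Check: (A - 6I) v_2 = [[0, 0, 0]]^T = 0.

v_1 = [[2, -2, 1]]^T, v_2 = [[1, 0, 0]]^T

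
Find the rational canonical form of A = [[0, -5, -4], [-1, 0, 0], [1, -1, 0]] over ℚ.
R = [[0, 0, -4], [1, 0, 1], [0, 1, 0]]

The invariant factors of A (the non-unit diagonal entries of the Smith normal form of xI - A over ℚ[x]) are x^3 - x + 4, each dividing the next. The characteristic polynomial is their product, x^3 - x + 4.

The rational canonical form is the block-diagonal matrix of companion matrices C(f_i):
R = [[0, 0, -4], [1, 0, 1], [0, 1, 0]].

Note the characteristic polynomial does not split into linear factors over ℚ, so A has no Jordan form over ℚ; the rational canonical form exists over any field.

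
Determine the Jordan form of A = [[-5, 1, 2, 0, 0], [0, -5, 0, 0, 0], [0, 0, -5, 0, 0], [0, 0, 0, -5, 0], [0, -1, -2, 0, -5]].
The characteristic polynomial is det(xI - A) = (x + 5)^5, so the eigenvalues are -5 (algebraic multiplicity 5).

For λ = -5: rank(A + 5I) = 1, rank((A + 5I)^2) = 0. The eigenspace has dimension 5 - 1 = 4, so there are 4 Jordan blocks; the rank sequence gives block sizes [2, 1, 1, 1].

Assembling the blocks gives the Jordan form J above.

J = [[-5, 1, 0, 0, 0], [0, -5, 0, 0, 0], [0, 0, -5, 0, 0], [0, 0, 0, -5, 0], [0, 0, 0, 0, -5]]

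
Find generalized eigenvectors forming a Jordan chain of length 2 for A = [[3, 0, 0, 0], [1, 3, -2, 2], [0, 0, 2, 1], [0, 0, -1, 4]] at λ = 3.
v_1 = [[1, 0, -1, -1]]^T, v_2 = [[0, 1, 0, 0]]^T

We seek v_1 ∈ ker((A - 3I)^2) \ ker(A - 3I), then set v_{i+1} = (A - 3I) v_i.

One such chain is v_1 = [[1, 0, -1, -1]]^T, v_2 = [[0, 1, 0, 0]]^T. Check: (A - 3I) v_2 = [[0, 0, 0, 0]]^T = 0.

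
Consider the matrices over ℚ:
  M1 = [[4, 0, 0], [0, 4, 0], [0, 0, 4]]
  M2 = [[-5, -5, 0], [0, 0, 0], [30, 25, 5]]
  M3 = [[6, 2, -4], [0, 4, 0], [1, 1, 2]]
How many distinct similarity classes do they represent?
Characteristic polynomials: χ_{M1} = (x - 4)^3, χ_{M2} = x(x - 5)(x + 5), χ_{M3} = (x - 4)^3.

{M1}: invariant factors x - 4, x - 4, x - 4.

{M2}: invariant factors x(x - 5)(x + 5).

{M3}: invariant factors x - 4, (x - 4)^2.

Matrices are similar if and only if their invariant-factor lists agree; the partition into similarity classes is {M1}, {M2}, {M3}.

3 classes: {M1}, {M2}, {M3}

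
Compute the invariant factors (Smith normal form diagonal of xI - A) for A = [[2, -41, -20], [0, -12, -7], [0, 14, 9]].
The Jordan structure of A has elementary divisors (x + 5), (x - 2)^2. Arranging the block sizes at each eigenvalue in decreasing order and taking row products gives the invariant factors.

Invariant factors (smallest first, each dividing the next): (x - 2)^2(x + 5).

Check: the last factor (x - 2)^2(x + 5) is the minimal polynomial, and the product (x - 2)^2(x + 5) is the characteristic polynomial.

(x - 2)^2(x + 5)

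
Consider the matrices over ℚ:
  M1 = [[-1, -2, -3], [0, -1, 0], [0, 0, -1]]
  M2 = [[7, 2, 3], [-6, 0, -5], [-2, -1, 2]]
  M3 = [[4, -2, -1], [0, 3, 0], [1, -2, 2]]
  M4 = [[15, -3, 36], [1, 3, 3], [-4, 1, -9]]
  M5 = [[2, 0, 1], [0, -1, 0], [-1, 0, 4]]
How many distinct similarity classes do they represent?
Characteristic polynomials: χ_{M1} = (x + 1)^3, χ_{M2} = (x - 3)^3, χ_{M3} = (x - 3)^3, χ_{M4} = (x - 3)^3, χ_{M5} = (x - 3)^2(x + 1).

{M1}: invariant factors x + 1, (x + 1)^2.

{M2, M4}: invariant factors (x - 3)^3.

{M3}: invariant factors x - 3, (x - 3)^2.

{M5}: invariant factors (x - 3)^2(x + 1).

Matrices are similar if and only if their invariant-factor lists agree; the partition into similarity classes is {M1}, {M2, M4}, {M3}, {M5}.

4 classes: {M1}, {M2, M4}, {M3}, {M5}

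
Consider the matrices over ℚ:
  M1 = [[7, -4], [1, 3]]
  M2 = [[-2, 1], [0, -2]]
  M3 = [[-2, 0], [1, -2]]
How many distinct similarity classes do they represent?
Characteristic polynomials: χ_{M1} = (x - 5)^2, χ_{M2} = (x + 2)^2, χ_{M3} = (x + 2)^2.

{M1}: invariant factors (x - 5)^2.

{M2, M3}: invariant factors (x + 2)^2.

Matrices are similar if and only if their invariant-factor lists agree; the partition into similarity classes is {M1}, {M2, M3}.

2 classes: {M1}, {M2, M3}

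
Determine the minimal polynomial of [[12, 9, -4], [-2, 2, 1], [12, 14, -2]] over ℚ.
The characteristic polynomial factors as (x - 4)^3. The minimal polynomial is ∏(x - λ)^{k_λ} where k_λ is the size of the largest Jordan block at λ.

For λ = 4: rank(A - 4I) = 2, and the largest Jordan block has size 3 (the smallest k with rank((A - 4I)^k) = rank((A - 4I)^(k+1))).

So m_A(x) = (x - 4)^3.

m_A(x) = (x - 4)^3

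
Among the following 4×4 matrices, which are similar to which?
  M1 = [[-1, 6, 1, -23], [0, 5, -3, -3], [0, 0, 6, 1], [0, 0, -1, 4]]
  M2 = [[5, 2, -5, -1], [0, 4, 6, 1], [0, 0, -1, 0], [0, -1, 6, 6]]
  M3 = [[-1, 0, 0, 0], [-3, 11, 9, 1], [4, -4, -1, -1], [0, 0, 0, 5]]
Characteristic polynomials: χ_{M1} = (x - 5)^3(x + 1), χ_{M2} = (x - 5)^3(x + 1), χ_{M3} = (x - 5)^3(x + 1).

{M1}: invariant factors x - 5, (x - 5)^2(x + 1).

{M2, M3}: invariant factors (x - 5)^3(x + 1).

Matrices are similar if and only if their invariant-factor lists agree; the partition into similarity classes is {M1}, {M2, M3}.

2 classes: {M1}, {M2, M3}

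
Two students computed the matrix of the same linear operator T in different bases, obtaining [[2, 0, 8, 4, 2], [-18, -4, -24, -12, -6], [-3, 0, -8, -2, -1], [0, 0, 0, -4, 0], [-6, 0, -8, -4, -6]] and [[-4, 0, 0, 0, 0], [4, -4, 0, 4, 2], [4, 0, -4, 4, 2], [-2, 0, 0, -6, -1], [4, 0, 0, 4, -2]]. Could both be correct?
Two matrices over a field are similar if and only if they have the same invariant factors.

Both A and B have characteristic polynomial (x + 4)^5 and minimal polynomial (x + 4)^2. Computing further, both have invariant factors x + 4, x + 4, x + 4, (x + 4)^2. Hence A and B are similar.

Yes.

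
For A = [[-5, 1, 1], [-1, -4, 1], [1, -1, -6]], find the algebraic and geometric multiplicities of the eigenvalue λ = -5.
The characteristic polynomial is (x + 5)^3, so the factor x + 5 appears with exponent 3: the algebraic multiplicity is 3.

rank(A + 5I) = 2, so the eigenspace has dimension 3 - 2 = 1: the geometric multiplicity is 1.

Since 1 < 3, A is not diagonalizable.

algebraic multiplicity 3, geometric multiplicity 1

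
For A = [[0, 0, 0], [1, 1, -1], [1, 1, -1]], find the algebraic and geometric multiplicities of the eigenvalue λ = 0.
The characteristic polynomial is x^3, so the factor x appears with exponent 3: the algebraic multiplicity is 3.

rank(A) = 1, so the eigenspace has dimension 3 - 1 = 2: the geometric multiplicity is 2.

Since 2 < 3, A is not diagonalizable.

algebraic multiplicity 3, geometric multiplicity 2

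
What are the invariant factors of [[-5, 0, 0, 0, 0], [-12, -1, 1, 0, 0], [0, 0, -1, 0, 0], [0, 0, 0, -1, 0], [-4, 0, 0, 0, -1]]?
x + 1, x + 1, (x + 1)^2(x + 5)

The Jordan structure of A has elementary divisors (x + 5), (x + 1)^2, (x + 1), (x + 1). Arranging the block sizes at each eigenvalue in decreasing order and taking row products gives the invariant factors.

Invariant factors (smallest first, each dividing the next): x + 1, x + 1, (x + 1)^2(x + 5).

Check: the last factor (x + 1)^2(x + 5) is the minimal polynomial, and the product (x + 1)^4(x + 5) is the characteristic polynomial.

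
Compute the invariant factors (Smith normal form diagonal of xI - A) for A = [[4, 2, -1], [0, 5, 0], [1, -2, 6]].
The Jordan structure of A has elementary divisors (x - 5)^2, (x - 5). Arranging the block sizes at each eigenvalue in decreasing order and taking row products gives the invariant factors.

Invariant factors (smallest first, each dividing the next): x - 5, (x - 5)^2.

Check: the last factor (x - 5)^2 is the minimal polynomial, and the product (x - 5)^3 is the characteristic polynomial.

x - 5, (x - 5)^2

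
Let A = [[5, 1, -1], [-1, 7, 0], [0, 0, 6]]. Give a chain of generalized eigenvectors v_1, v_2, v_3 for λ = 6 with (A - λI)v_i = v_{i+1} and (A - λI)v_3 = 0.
v_1 = [[0, 0, 1]]^T, v_2 = [[-1, 0, 0]]^T, v_3 = [[1, 1, 0]]^T

We seek v_1 ∈ ker((A - 6I)^3) \ ker((A - 6I)^2), then set v_{i+1} = (A - 6I) v_i.

One such chain is v_1 = [[0, 0, 1]]^T, v_2 = [[-1, 0, 0]]^T, v_3 = [[1, 1, 0]]^T. Check: (A - 6I) v_3 = [[0, 0, 0]]^T = 0.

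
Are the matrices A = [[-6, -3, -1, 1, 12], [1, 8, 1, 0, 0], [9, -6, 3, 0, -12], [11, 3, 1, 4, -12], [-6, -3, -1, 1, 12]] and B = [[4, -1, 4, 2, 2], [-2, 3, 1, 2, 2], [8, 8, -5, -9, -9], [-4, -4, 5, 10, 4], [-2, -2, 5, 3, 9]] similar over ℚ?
Two matrices over a field are similar if and only if they have the same invariant factors.

Both A and B have characteristic polynomial x(x - 6)(x - 5)^3 and minimal polynomial x(x - 6)(x - 5)^3. Computing further, both have invariant factors x(x - 6)(x - 5)^3. Hence A and B are similar.

Yes.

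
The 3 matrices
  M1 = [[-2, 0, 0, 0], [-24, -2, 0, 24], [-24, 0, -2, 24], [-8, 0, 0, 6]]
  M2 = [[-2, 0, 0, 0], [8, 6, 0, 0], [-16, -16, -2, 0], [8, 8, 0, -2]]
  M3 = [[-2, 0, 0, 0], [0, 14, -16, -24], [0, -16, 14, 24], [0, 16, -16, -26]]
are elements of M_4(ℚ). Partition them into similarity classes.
Characteristic polynomials: χ_{M1} = (x - 6)(x + 2)^3, χ_{M2} = (x - 6)(x + 2)^3, χ_{M3} = (x - 6)(x + 2)^3.

{M1, M2, M3}: invariant factors x + 2, x + 2, (x - 6)(x + 2).

Matrices are similar if and only if their invariant-factor lists agree; the partition into similarity classes is {M1, M2, M3}.

1 class: {M1, M2, M3}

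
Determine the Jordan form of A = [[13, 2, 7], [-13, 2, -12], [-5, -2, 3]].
J = [[6, 1, 0], [0, 6, 1], [0, 0, 6]]

The characteristic polynomial is det(xI - A) = (x - 6)^3, so the eigenvalues are 6 (algebraic multiplicity 3).

For λ = 6: rank(A - 6I) = 2, rank((A - 6I)^2) = 1, rank((A - 6I)^3) = 0. The eigenspace has dimension 3 - 2 = 1, so there is 1 Jordan block; the rank sequence gives block sizes [3].

Assembling the blocks gives the Jordan form J above.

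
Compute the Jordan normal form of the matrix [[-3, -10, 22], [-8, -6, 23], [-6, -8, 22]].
The characteristic polynomial is det(xI - A) = (x - 5)(x - 4)^2, so the eigenvalues are 4 (algebraic multiplicity 2), 5 (algebraic multiplicity 1).

For λ = 4: rank(A - 4I) = 2, rank((A - 4I)^2) = 1. The eigenspace has dimension 3 - 2 = 1, so there is 1 Jordan block; the rank sequence gives block sizes [2].

For λ = 5: algebraic multiplicity 1 gives one 1×1 block.

Assembling the blocks gives the Jordan form J above.

J = [[4, 1, 0], [0, 4, 0], [0, 0, 5]]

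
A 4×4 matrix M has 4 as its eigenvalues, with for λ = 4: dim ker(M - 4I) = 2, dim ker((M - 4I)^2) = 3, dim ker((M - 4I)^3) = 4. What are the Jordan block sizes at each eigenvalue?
λ = 4: successive nullity increments [2, 1, 1] count blocks of size ≥ k; block sizes are [3, 1].

Jordan blocks: (4, 3), (4, 1)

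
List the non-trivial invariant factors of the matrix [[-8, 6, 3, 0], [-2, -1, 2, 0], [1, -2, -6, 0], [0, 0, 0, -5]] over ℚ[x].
The Jordan structure of A has elementary divisors (x + 5)^2, (x + 5), (x + 5). Arranging the block sizes at each eigenvalue in decreasing order and taking row products gives the invariant factors.

Invariant factors (smallest first, each dividing the next): x + 5, x + 5, (x + 5)^2.

Check: the last factor (x + 5)^2 is the minimal polynomial, and the product (x + 5)^4 is the characteristic polynomial.

x + 5, x + 5, (x + 5)^2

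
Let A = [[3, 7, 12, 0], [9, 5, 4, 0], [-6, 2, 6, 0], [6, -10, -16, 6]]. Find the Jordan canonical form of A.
J = [[4, 1, 0, 0], [0, 4, 0, 0], [0, 0, 6, 0], [0, 0, 0, 6]]

The characteristic polynomial is det(xI - A) = (x - 6)^2(x - 4)^2, so the eigenvalues are 4 (algebraic multiplicity 2), 6 (algebraic multiplicity 2).

For λ = 4: rank(A - 4I) = 3, rank((A - 4I)^2) = 2. The eigenspace has dimension 4 - 3 = 1, so there is 1 Jordan block; the rank sequence gives block sizes [2].

For λ = 6: rank(A - 6I) = 2. The eigenspace has dimension 4 - 2 = 2, so there are 2 Jordan blocks; the rank sequence gives block sizes [1, 1].

Assembling the blocks gives the Jordan form J above.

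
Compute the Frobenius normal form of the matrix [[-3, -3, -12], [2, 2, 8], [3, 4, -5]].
The invariant factors of A (the non-unit diagonal entries of the Smith normal form of xI - A over ℚ[x]) are x(x + 3)^2, each dividing the next. The characteristic polynomial is their product, x(x + 3)^2.

The rational canonical form is the block-diagonal matrix of companion matrices C(f_i):
R = [[0, 0, 0], [1, 0, -9], [0, 1, -6]].

R = [[0, 0, 0], [1, 0, -9], [0, 1, -6]]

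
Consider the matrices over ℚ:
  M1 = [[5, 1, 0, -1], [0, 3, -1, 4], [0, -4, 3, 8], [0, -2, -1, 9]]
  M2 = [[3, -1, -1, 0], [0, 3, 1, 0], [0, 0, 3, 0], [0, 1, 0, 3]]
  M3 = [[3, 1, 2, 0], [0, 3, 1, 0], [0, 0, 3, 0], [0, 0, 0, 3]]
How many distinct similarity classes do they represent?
Characteristic polynomials: χ_{M1} = (x - 5)^4, χ_{M2} = (x - 3)^4, χ_{M3} = (x - 3)^4.

{M1}: invariant factors (x - 5)^2, (x - 5)^2.

{M2, M3}: invariant factors x - 3, (x - 3)^3.

Matrices are similar if and only if their invariant-factor lists agree; the partition into similarity classes is {M1}, {M2, M3}.

2 classes: {M1}, {M2, M3}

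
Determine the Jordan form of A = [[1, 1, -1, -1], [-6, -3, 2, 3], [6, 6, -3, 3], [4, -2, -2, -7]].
The characteristic polynomial is det(xI - A) = (x + 3)^4, so the eigenvalues are -3 (algebraic multiplicity 4).

For λ = -3: rank(A + 3I) = 2, rank((A + 3I)^2) = 0. The eigenspace has dimension 4 - 2 = 2, so there are 2 Jordan blocks; the rank sequence gives block sizes [2, 2].

Assembling the blocks gives the Jordan form J above.

J = [[-3, 1, 0, 0], [0, -3, 0, 0], [0, 0, -3, 1], [0, 0, 0, -3]]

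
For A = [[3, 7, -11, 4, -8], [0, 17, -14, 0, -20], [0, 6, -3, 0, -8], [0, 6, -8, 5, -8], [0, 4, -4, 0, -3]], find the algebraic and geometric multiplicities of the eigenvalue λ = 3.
algebraic multiplicity 3, geometric multiplicity 2

The characteristic polynomial is (x - 5)^2(x - 3)^3, so the factor x - 3 appears with exponent 3: the algebraic multiplicity is 3.

rank(A - 3I) = 3, so the eigenspace has dimension 5 - 3 = 2: the geometric multiplicity is 2.

Since 2 < 3, A is not diagonalizable.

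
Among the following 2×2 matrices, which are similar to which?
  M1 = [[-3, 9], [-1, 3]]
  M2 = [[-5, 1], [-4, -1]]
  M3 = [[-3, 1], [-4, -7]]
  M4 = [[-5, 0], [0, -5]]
Characteristic polynomials: χ_{M1} = x^2, χ_{M2} = (x + 3)^2, χ_{M3} = (x + 5)^2, χ_{M4} = (x + 5)^2.

{M1}: invariant factors x^2.

{M2}: invariant factors (x + 3)^2.

{M3}: invariant factors (x + 5)^2.

{M4}: invariant factors x + 5, x + 5.

Matrices are similar if and only if their invariant-factor lists agree; the partition into similarity classes is {M1}, {M2}, {M3}, {M4}.

4 classes: {M1}, {M2}, {M3}, {M4}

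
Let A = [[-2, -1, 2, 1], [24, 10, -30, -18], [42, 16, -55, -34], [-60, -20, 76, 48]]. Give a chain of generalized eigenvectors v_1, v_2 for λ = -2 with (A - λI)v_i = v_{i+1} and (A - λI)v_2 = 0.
We seek v_1 ∈ ker((A + 2I)^2) \ ker(A + 2I), then set v_{i+1} = (A + 2I) v_i.

One such chain is v_1 = [[0, 2, 4, -5]]^T, v_2 = [[1, -6, -10, 14]]^T. Check: (A + 2I) v_2 = [[0, 0, 0, 0]]^T = 0.

v_1 = [[0, 2, 4, -5]]^T, v_2 = [[1, -6, -10, 14]]^T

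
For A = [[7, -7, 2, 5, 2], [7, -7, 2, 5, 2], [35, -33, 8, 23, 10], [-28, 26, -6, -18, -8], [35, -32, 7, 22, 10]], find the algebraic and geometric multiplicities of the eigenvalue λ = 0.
algebraic multiplicity 5, geometric multiplicity 3

The characteristic polynomial is x^5, so the factor x appears with exponent 5: the algebraic multiplicity is 5.

rank(A) = 2, so the eigenspace has dimension 5 - 2 = 3: the geometric multiplicity is 3.

Since 3 < 5, A is not diagonalizable.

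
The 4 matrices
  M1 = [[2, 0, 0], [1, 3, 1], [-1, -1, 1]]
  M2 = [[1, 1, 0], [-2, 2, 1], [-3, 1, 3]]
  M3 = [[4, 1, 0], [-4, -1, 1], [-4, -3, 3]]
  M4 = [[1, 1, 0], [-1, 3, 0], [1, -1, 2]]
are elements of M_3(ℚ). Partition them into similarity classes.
Characteristic polynomials: χ_{M1} = (x - 2)^3, χ_{M2} = (x - 2)^3, χ_{M3} = (x - 2)^3, χ_{M4} = (x - 2)^3.

{M1, M4}: invariant factors x - 2, (x - 2)^2.

{M2, M3}: invariant factors (x - 2)^3.

Matrices are similar if and only if their invariant-factor lists agree; the partition into similarity classes is {M1, M4}, {M2, M3}.

2 classes: {M1, M4}, {M2, M3}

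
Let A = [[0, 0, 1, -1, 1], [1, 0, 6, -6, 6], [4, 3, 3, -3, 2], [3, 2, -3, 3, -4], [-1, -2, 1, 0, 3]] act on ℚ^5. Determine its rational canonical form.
The invariant factors of A (the non-unit diagonal entries of the Smith normal form of xI - A over ℚ[x]) are (x - 1)(x^2 - 4x - 1)^2, each dividing the next. The characteristic polynomial is their product, (x - 1)(x^2 - 4x - 1)^2.

The rational canonical form is the block-diagonal matrix of companion matrices C(f_i):
R = [[0, 0, 0, 0, 1], [1, 0, 0, 0, 7], [0, 1, 0, 0, 6], [0, 0, 1, 0, -22], [0, 0, 0, 1, 9]].

Note the characteristic polynomial does not split into linear factors over ℚ, so A has no Jordan form over ℚ; the rational canonical form exists over any field.

R = [[0, 0, 0, 0, 1], [1, 0, 0, 0, 7], [0, 1, 0, 0, 6], [0, 0, 1, 0, -22], [0, 0, 0, 1, 9]]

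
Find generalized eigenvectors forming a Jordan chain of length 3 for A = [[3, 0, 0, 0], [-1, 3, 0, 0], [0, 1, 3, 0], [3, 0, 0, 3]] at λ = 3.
v_1 = [[-1, 0, 1, 0]]^T, v_2 = [[0, 1, 0, -3]]^T, v_3 = [[0, 0, 1, 0]]^T

We seek v_1 ∈ ker((A - 3I)^3) \ ker((A - 3I)^2), then set v_{i+1} = (A - 3I) v_i.

One such chain is v_1 = [[-1, 0, 1, 0]]^T, v_2 = [[0, 1, 0, -3]]^T, v_3 = [[0, 0, 1, 0]]^T. Check: (A - 3I) v_3 = [[0, 0, 0, 0]]^T = 0.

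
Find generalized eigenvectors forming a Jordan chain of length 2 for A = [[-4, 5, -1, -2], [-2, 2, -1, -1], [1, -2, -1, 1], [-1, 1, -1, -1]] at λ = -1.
We seek v_1 ∈ ker((A + I)^2) \ ker(A + I), then set v_{i+1} = (A + I) v_i.

One such chain is v_1 = [[2, 1, 0, 0]]^T, v_2 = [[-1, -1, 0, -1]]^T. Check: (A + I) v_2 = [[0, 0, 0, 0]]^T = 0.

v_1 = [[2, 1, 0, 0]]^T, v_2 = [[-1, -1, 0, -1]]^T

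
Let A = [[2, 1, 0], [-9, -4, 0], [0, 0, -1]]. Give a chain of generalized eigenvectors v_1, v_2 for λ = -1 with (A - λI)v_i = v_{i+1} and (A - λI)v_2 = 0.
We seek v_1 ∈ ker((A + I)^2) \ ker(A + I), then set v_{i+1} = (A + I) v_i.

One such chain is v_1 = [[0, 1, -1]]^T, v_2 = [[1, -3, 0]]^T. Check: (A + I) v_2 = [[0, 0, 0]]^T = 0.

v_1 = [[0, 1, -1]]^T, v_2 = [[1, -3, 0]]^T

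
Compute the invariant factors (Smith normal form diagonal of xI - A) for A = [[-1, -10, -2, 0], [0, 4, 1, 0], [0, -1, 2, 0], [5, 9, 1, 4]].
(x - 4)(x - 3)^2(x + 1)

The Jordan structure of A has elementary divisors (x + 1), (x - 3)^2, (x - 4). Arranging the block sizes at each eigenvalue in decreasing order and taking row products gives the invariant factors.

Invariant factors (smallest first, each dividing the next): (x - 4)(x - 3)^2(x + 1).

Check: the last factor (x - 4)(x - 3)^2(x + 1) is the minimal polynomial, and the product (x - 4)(x - 3)^2(x + 1) is the characteristic polynomial.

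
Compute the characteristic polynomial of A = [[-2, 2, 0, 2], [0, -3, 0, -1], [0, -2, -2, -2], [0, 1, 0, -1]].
xI - A = [[x + 2, -2, 0, -2], [0, x + 3, 0, 1], [0, 2, x + 2, 2], [0, -1, 0, x + 1]].

Expanding det(xI - A) along the first row:
det(xI - A) = + (x + 2)·det([[x + 3, 0, 1], [2, x + 2, 2], [-1, 0, x + 1]]) - (-2)·det([[0, 0, 1], [0, x + 2, 2], [0, 0, x + 1]]) + (0)·det([[0, x + 3, 1], [0, 2, 2], [0, -1, x + 1]]) - (-2)·det([[0, x + 3, 0], [0, 2, x + 2], [0, -1, 0]]).

Evaluating gives χ_A(x) = x^4 + 8x^3 + 24x^2 + 32x + 16 = (x + 2)^4.

χ_A(x) = (x + 2)^4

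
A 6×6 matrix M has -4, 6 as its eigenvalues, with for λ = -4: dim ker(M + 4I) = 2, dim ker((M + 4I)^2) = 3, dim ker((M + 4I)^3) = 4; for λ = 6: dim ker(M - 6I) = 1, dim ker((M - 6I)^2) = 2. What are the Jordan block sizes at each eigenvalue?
λ = -4: successive nullity increments [2, 1, 1] count blocks of size ≥ k; block sizes are [3, 1].
λ = 6: successive nullity increments [1, 1] count blocks of size ≥ k; block sizes are [2].

Jordan blocks: (-4, 3), (-4, 1), (6, 2)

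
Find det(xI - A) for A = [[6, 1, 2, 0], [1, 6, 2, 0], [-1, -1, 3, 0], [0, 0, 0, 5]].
χ_A(x) = (x - 5)^4

xI - A = [[x - 6, -1, -2, 0], [-1, x - 6, -2, 0], [1, 1, x - 3, 0], [0, 0, 0, x - 5]].

Expanding det(xI - A) along the first row:
det(xI - A) = + (x - 6)·det([[x - 6, -2, 0], [1, x - 3, 0], [0, 0, x - 5]]) - (-1)·det([[-1, -2, 0], [1, x - 3, 0], [0, 0, x - 5]]) + (-2)·det([[-1, x - 6, 0], [1, 1, 0], [0, 0, x - 5]]) - (0)·det([[-1, x - 6, -2], [1, 1, x - 3], [0, 0, 0]]).

Evaluating gives χ_A(x) = x^4 - 20x^3 + 150x^2 - 500x + 625 = (x - 5)^4.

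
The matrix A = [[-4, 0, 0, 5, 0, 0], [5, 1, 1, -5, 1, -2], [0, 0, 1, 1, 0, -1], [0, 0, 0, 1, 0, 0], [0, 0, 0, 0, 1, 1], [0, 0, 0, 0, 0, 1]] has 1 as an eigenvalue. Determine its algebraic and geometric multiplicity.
The characteristic polynomial is (x - 1)^5(x + 4), so the factor x - 1 appears with exponent 5: the algebraic multiplicity is 5.

rank(A - I) = 4, so the eigenspace has dimension 6 - 4 = 2: the geometric multiplicity is 2.

Since 2 < 5, A is not diagonalizable.

algebraic multiplicity 5, geometric multiplicity 2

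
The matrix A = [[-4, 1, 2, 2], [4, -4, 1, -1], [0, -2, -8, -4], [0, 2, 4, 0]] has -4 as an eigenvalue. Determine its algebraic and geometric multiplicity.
The characteristic polynomial is (x + 4)^4, so the factor x + 4 appears with exponent 4: the algebraic multiplicity is 4.

rank(A + 4I) = 2, so the eigenspace has dimension 4 - 2 = 2: the geometric multiplicity is 2.

Since 2 < 4, A is not diagonalizable.

algebraic multiplicity 4, geometric multiplicity 2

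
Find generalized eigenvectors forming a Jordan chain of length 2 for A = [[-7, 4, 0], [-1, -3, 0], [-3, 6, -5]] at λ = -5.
We seek v_1 ∈ ker((A + 5I)^2) \ ker(A + 5I), then set v_{i+1} = (A + 5I) v_i.

One such chain is v_1 = [[1, 1, -1]]^T, v_2 = [[2, 1, 3]]^T. Check: (A + 5I) v_2 = [[0, 0, 0]]^T = 0.

v_1 = [[1, 1, -1]]^T, v_2 = [[2, 1, 3]]^T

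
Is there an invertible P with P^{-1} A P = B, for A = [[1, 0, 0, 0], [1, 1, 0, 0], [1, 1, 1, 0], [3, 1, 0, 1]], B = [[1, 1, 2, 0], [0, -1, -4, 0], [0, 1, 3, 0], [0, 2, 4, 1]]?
Both have characteristic polynomial (x - 1)^4, but the minimal polynomial of A is (x - 1)^3 while the minimal polynomial of B is (x - 1)^2. The minimal polynomial is a similarity invariant, so A and B are not similar.

No.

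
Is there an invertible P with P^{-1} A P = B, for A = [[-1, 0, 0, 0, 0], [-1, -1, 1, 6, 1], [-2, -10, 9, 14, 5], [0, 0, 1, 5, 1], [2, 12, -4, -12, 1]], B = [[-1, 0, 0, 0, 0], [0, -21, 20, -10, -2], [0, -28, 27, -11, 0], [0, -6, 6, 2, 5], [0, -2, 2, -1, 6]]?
Both have characteristic polynomial (x - 5)^3(x + 1)^2, but the minimal polynomial of A is (x - 5)^3(x + 1)^2 while the minimal polynomial of B is (x - 5)^3(x + 1). The minimal polynomial is a similarity invariant, so A and B are not similar.

No.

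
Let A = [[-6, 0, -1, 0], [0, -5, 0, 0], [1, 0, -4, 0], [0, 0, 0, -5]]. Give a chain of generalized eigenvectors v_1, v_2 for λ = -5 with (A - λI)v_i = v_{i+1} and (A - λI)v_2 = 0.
v_1 = [[0, 1, 1, 0]]^T, v_2 = [[-1, 0, 1, 0]]^T

We seek v_1 ∈ ker((A + 5I)^2) \ ker(A + 5I), then set v_{i+1} = (A + 5I) v_i.

One such chain is v_1 = [[0, 1, 1, 0]]^T, v_2 = [[-1, 0, 1, 0]]^T. Check: (A + 5I) v_2 = [[0, 0, 0, 0]]^T = 0.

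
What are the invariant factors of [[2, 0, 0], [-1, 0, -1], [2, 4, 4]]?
The Jordan structure of A has elementary divisors (x - 2)^2, (x - 2). Arranging the block sizes at each eigenvalue in decreasing order and taking row products gives the invariant factors.

Invariant factors (smallest first, each dividing the next): x - 2, (x - 2)^2.

Check: the last factor (x - 2)^2 is the minimal polynomial, and the product (x - 2)^3 is the characteristic polynomial.

x - 2, (x - 2)^2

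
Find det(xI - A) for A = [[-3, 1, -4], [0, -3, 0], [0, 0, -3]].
xI - A = [[x + 3, -1, 4], [0, x + 3, 0], [0, 0, x + 3]].

Expanding det(xI - A) along the first row:
det(xI - A) = + (x + 3)·det([[x + 3, 0], [0, x + 3]]) - (-1)·det([[0, 0], [0, x + 3]]) + (4)·det([[0, x + 3], [0, 0]]).

Evaluating gives χ_A(x) = x^3 + 9x^2 + 27x + 27 = (x + 3)^3.

χ_A(x) = (x + 3)^3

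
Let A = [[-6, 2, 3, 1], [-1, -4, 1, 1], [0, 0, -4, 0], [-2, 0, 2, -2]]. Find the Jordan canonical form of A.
The characteristic polynomial is det(xI - A) = (x + 4)^4, so the eigenvalues are -4 (algebraic multiplicity 4).

For λ = -4: rank(A + 4I) = 2, rank((A + 4I)^2) = 1, rank((A + 4I)^3) = 0. The eigenspace has dimension 4 - 2 = 2, so there are 2 Jordan blocks; the rank sequence gives block sizes [3, 1].

Assembling the blocks gives the Jordan form J above.

J = [[-4, 1, 0, 0], [0, -4, 1, 0], [0, 0, -4, 0], [0, 0, 0, -4]]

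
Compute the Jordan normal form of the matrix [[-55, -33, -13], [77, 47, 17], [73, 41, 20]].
The characteristic polynomial is det(xI - A) = (x - 4)^3, so the eigenvalues are 4 (algebraic multiplicity 3).

For λ = 4: rank(A - 4I) = 2, rank((A - 4I)^2) = 1, rank((A - 4I)^3) = 0. The eigenspace has dimension 3 - 2 = 1, so there is 1 Jordan block; the rank sequence gives block sizes [3].

Assembling the blocks gives the Jordan form J above.

J = [[4, 1, 0], [0, 4, 1], [0, 0, 4]]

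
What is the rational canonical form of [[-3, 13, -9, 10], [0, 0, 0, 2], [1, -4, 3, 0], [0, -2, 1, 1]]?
R = [[0, 0, 0, 2], [1, 0, 0, 2], [0, 1, 0, -4], [0, 0, 1, 1]]

The invariant factors of A (the non-unit diagonal entries of the Smith normal form of xI - A over ℚ[x]) are (x - 1)(x^3 + 4x + 2), each dividing the next. The characteristic polynomial is their product, (x - 1)(x^3 + 4x + 2).

The rational canonical form is the block-diagonal matrix of companion matrices C(f_i):
R = [[0, 0, 0, 2], [1, 0, 0, 2], [0, 1, 0, -4], [0, 0, 1, 1]].

Note the characteristic polynomial does not split into linear factors over ℚ, so A has no Jordan form over ℚ; the rational canonical form exists over any field.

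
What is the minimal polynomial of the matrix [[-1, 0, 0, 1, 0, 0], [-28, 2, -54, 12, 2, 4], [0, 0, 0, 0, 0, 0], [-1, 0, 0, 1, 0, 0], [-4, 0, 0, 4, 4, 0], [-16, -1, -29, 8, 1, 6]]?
m_A(x) = x^2(x - 4)^2

The characteristic polynomial factors as x^3(x - 4)^3. The minimal polynomial is ∏(x - λ)^{k_λ} where k_λ is the size of the largest Jordan block at λ.

For λ = 0: rank(A) = 4, and the largest Jordan block has size 2 (the smallest k with rank(A^k) = rank(A^(k+1))).
For λ = 4: rank(A - 4I) = 4, and the largest Jordan block has size 2 (the smallest k with rank((A - 4I)^k) = rank((A - 4I)^(k+1))).

So m_A(x) = x^2(x - 4)^2.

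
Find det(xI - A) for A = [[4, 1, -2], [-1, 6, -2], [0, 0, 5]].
xI - A = [[x - 4, -1, 2], [1, x - 6, 2], [0, 0, x - 5]].

Expanding det(xI - A) along the first row:
det(xI - A) = + (x - 4)·det([[x - 6, 2], [0, x - 5]]) - (-1)·det([[1, 2], [0, x - 5]]) + (2)·det([[1, x - 6], [0, 0]]).

Evaluating gives χ_A(x) = x^3 - 15x^2 + 75x - 125 = (x - 5)^3.

χ_A(x) = (x - 5)^3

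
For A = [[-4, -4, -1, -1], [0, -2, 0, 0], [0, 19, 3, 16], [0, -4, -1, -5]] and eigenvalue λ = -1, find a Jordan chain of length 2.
v_1 = [[1, 0, -3, 1]]^T, v_2 = [[-1, 0, 4, -1]]^T

We seek v_1 ∈ ker((A + I)^2) \ ker(A + I), then set v_{i+1} = (A + I) v_i.

One such chain is v_1 = [[1, 0, -3, 1]]^T, v_2 = [[-1, 0, 4, -1]]^T. Check: (A + I) v_2 = [[0, 0, 0, 0]]^T = 0.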